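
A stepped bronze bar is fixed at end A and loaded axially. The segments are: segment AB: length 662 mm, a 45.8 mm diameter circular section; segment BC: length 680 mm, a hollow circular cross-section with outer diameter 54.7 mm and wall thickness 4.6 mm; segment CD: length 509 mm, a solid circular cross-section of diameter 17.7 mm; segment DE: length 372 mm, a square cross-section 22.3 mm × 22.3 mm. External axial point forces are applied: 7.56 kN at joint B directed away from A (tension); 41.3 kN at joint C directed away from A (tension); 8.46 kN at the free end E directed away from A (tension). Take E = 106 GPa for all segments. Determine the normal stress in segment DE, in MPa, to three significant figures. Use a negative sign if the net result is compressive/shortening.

Internal axial forces (sectioning from the free end, tension +): N_DE = 8.46 kN, N_CD = 8.46 kN, N_BC = 49.76 kN, N_AB = 57.32 kN.
A_DE = 497.3 mm².
σ_DE = N_DE/A_DE = 8460/497.3 = 17.01 MPa.

17.0 MPa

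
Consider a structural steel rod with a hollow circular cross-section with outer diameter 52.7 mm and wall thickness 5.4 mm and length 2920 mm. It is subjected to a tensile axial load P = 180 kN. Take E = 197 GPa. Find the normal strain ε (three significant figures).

A = 802.4 mm².
σ = N/A = 224.3 MPa; ε = σ/E = 224.3/197000 = 1.139e-03.

0.00114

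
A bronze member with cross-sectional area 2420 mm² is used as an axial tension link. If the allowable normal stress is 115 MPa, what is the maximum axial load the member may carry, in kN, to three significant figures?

278 kN

P_max = σ_allow · A = 115 · 2420 = 278300 N = 278.3 kN.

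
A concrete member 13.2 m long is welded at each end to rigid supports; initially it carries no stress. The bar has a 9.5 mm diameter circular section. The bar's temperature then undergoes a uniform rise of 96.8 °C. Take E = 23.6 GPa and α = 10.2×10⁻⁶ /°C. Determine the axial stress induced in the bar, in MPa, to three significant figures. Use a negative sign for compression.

Free thermal expansion αLΔT = 10.2e-6 · 13200 · 96.8 = 13.03 mm.
The walls impose strain ε = −(13.03)/13200 = -9.8736e-04; σ = Eε = 23600 · -9.8736e-04 = -23.3 MPa.

-23.3 MPa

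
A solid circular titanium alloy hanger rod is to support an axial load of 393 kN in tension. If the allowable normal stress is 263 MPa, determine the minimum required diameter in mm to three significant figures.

43.6 mm

Required area A ≥ P/σ_allow = 393000/263 = 1494 mm².
For a solid circular section, d ≥ √(4A/π) = 43.62 mm.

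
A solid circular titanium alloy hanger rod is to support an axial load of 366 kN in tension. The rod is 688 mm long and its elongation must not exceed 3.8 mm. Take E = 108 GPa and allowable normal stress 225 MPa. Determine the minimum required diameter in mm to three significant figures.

45.5 mm

Required area A ≥ P/σ_allow = 366000/225 = 1627 mm².
For a solid circular section, d ≥ √(4A/π) = 45.51 mm.
Elongation limit: A ≥ PL/(Eδ_allow) = 366000·688/(108000·3.8) = 613.6 mm² ⇒ d ≥ 27.95 mm.
The stress limit governs.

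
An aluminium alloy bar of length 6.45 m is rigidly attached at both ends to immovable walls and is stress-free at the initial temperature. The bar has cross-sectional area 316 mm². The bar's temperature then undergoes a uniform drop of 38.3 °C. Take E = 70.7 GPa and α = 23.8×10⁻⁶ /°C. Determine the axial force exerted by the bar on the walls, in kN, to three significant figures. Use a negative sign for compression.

20.4 kN

Free thermal expansion αLΔT = 23.8e-6 · 6450 · -38.3 = -5.879 mm.
The walls impose strain ε = −(-5.879)/6450 = 9.1154e-04; σ = Eε = 70700 · 9.1154e-04 = 64.45 MPa.
Wall reaction R = σ·A = 64.45·316 = 20360 N = 20.36 kN.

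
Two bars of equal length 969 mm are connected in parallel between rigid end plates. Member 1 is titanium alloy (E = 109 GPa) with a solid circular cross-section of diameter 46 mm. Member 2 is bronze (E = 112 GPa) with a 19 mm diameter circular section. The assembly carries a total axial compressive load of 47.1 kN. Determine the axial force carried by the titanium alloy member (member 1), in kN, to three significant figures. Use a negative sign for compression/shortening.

-40.1 kN

A_1 = 1662 mm².
A_2 = 283.5 mm².
Equal strain + equilibrium ⇒ each member carries load in proportion to AE: A₁E₁ = 181100000 N, A₂E₂ = 31760000 N, ΣAE = 212900000 N.
F₁ = P·A₁E₁/ΣAE = -47100·181100000/212900000 = -40070 N.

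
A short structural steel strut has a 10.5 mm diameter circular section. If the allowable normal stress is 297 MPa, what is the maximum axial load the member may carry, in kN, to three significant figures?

25.7 kN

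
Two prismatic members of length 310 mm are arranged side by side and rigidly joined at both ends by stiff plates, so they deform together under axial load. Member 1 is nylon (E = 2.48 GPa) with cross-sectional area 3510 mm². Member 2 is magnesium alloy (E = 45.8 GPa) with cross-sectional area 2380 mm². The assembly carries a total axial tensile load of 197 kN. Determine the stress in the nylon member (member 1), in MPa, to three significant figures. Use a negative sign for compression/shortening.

Equal strain + equilibrium ⇒ each member carries load in proportion to AE: A₁E₁ = 8705000 N, A₂E₂ = 109000000 N, ΣAE = 117700000 N.
σ₁ = P·E₁/ΣAE = 197000·2480/117700000 = 4.151 MPa.

4.15 MPa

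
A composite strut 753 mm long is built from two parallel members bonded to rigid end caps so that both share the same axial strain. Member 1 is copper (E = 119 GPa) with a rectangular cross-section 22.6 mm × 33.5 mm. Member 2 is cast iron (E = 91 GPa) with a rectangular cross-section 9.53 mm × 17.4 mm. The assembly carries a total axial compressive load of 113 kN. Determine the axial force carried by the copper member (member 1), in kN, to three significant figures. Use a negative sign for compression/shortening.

-96.8 kN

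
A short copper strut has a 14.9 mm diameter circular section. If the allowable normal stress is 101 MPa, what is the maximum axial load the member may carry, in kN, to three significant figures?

17.6 kN

A = 174.4 mm².
P_max = σ_allow · A = 101 · 174.4 = 17610 N = 17.61 kN.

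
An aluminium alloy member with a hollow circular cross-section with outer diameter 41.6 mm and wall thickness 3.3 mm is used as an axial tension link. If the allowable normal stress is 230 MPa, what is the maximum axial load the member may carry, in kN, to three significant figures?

91.3 kN

A = 397.1 mm².
P_max = σ_allow · A = 230 · 397.1 = 91330 N = 91.33 kN.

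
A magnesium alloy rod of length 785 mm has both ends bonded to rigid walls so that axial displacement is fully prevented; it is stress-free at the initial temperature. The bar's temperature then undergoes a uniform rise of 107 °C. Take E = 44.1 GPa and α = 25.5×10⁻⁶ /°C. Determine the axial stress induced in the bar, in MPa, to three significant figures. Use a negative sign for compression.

-120 MPa

Free thermal expansion αLΔT = 25.5e-6 · 785 · 107 = 2.142 mm.
The walls impose strain ε = −(2.142)/785 = -2.7285e-03; σ = Eε = 44100 · -2.7285e-03 = -120.3 MPa.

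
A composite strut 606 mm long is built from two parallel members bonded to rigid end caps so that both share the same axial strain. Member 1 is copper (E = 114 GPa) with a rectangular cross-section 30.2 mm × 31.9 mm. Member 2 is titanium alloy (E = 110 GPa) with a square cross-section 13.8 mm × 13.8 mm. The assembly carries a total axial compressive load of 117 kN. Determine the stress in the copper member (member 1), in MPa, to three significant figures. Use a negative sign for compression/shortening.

-102 MPa

A_1 = 963.4 mm².
A_2 = 190.4 mm².
Equal strain + equilibrium ⇒ each member carries load in proportion to AE: A₁E₁ = 109800000 N, A₂E₂ = 20950000 N, ΣAE = 130800000 N.
σ₁ = P·E₁/ΣAE = -117000·114000/130800000 = -102 MPa.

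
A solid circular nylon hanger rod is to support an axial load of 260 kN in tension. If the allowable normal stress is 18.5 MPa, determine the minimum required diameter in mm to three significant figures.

Required area A ≥ P/σ_allow = 260000/18.5 = 14050 mm².
For a solid circular section, d ≥ √(4A/π) = 133.8 mm.

134 mm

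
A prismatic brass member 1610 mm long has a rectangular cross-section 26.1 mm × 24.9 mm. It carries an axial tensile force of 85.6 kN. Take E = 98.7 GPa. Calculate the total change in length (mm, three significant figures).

A = 649.9 mm².
δ_mech = NL/(AE) = 85600·1610/(649.9·98700) = 2.149 mm.

2.15 mm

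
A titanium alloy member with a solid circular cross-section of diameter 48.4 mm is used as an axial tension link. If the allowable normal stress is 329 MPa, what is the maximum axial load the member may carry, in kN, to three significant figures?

605 kN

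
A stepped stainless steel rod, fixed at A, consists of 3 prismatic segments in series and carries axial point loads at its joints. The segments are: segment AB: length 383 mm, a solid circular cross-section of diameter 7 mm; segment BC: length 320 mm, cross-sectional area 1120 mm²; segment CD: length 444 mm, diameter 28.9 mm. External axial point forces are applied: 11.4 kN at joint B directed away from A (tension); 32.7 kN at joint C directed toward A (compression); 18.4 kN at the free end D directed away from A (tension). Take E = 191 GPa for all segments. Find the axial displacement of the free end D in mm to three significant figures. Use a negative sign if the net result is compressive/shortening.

-0.107 mm

Internal axial forces (sectioning from the free end, tension +): N_CD = 18.4 kN, N_BC = -14.3 kN, N_AB = -2.9 kN.
A_AB = 38.48 mm².
A_CD = 656 mm².
δ_AB = -2900·383/(38.48·191000) = -0.1511 mm
δ_BC = -14300·320/(1120·191000) = -0.02139 mm
δ_CD = 18400·444/(656·191000) = 0.06521 mm
δ = Σδ_i = -0.1073 mm.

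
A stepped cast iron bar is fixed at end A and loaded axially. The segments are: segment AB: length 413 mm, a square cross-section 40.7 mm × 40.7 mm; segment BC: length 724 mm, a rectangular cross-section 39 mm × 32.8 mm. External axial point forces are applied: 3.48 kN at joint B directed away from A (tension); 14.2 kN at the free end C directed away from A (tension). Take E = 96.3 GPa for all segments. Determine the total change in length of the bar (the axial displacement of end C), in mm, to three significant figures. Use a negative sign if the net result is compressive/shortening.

0.129 mm

Internal axial forces (sectioning from the free end, tension +): N_BC = 14.2 kN, N_AB = 17.68 kN.
A_AB = 1656 mm².
A_BC = 1279 mm².
δ_AB = 17680·413/(1656·96300) = 0.04577 mm
δ_BC = 14200·724/(1279·96300) = 0.08346 mm
δ = Σδ_i = 0.1292 mm.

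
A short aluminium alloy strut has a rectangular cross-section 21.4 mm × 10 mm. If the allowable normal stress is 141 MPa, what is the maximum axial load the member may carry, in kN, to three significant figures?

30.2 kN

A = 214 mm².
P_max = σ_allow · A = 141 · 214 = 30170 N = 30.17 kN.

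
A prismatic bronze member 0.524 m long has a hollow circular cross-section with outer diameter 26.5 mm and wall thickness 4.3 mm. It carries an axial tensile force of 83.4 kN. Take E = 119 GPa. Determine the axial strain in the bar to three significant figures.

0.00234

A = 299.9 mm².
σ = N/A = 278.1 MPa; ε = σ/E = 278.1/119000 = 2.337e-03.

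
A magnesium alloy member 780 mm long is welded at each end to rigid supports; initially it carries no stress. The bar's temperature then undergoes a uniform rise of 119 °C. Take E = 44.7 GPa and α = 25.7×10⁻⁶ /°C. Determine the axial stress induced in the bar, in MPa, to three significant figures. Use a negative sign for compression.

Free thermal expansion αLΔT = 25.7e-6 · 780 · 119 = 2.385 mm.
The walls impose strain ε = −(2.385)/780 = -3.0583e-03; σ = Eε = 44700 · -3.0583e-03 = -136.7 MPa.

-137 MPa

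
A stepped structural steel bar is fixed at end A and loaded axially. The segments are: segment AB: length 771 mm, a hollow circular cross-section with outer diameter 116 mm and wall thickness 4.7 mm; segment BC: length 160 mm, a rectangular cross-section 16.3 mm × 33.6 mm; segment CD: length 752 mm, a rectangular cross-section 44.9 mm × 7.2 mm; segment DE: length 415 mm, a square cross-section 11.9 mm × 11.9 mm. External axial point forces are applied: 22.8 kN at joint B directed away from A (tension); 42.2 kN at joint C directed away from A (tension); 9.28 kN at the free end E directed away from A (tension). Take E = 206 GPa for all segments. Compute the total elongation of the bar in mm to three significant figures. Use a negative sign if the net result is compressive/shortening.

0.479 mm

Internal axial forces (sectioning from the free end, tension +): N_DE = 9.28 kN, N_CD = 9.28 kN, N_BC = 51.48 kN, N_AB = 74.28 kN.
A_AB = 1643 mm².
A_BC = 547.7 mm².
A_CD = 323.3 mm².
A_DE = 141.6 mm².
δ_AB = 74280·771/(1643·206000) = 0.1692 mm
δ_BC = 51480·160/(547.7·206000) = 0.07301 mm
δ_CD = 9280·752/(323.3·206000) = 0.1048 mm
δ_DE = 9280·415/(141.6·206000) = 0.132 mm
δ = Σδ_i = 0.479 mm.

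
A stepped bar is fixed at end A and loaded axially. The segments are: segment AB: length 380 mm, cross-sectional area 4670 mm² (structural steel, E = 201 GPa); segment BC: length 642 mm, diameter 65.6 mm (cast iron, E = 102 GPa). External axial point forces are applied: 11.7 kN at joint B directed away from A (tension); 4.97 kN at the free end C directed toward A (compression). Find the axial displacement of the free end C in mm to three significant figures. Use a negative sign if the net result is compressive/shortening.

-0.00653 mm

Internal axial forces (sectioning from the free end, tension +): N_BC = -4.97 kN, N_AB = 6.73 kN.
A_BC = 3380 mm².
δ_AB = 6730·380/(4670·201000) = 0.002724 mm
δ_BC = -4970·642/(3380·102000) = -0.009255 mm
δ = Σδ_i = -0.006531 mm.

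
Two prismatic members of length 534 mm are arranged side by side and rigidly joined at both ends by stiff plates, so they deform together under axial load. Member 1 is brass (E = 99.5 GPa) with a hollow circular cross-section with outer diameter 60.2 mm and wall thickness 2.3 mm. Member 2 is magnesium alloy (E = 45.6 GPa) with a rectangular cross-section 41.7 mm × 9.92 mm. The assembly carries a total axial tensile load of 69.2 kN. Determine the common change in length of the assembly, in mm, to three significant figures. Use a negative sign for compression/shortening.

0.611 mm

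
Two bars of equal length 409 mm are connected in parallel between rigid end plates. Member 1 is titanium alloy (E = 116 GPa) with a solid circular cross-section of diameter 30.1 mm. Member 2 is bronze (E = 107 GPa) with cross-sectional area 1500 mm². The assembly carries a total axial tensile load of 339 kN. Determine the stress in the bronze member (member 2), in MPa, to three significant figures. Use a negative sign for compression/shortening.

A_1 = 711.6 mm².
Equal strain + equilibrium ⇒ each member carries load in proportion to AE: A₁E₁ = 82540000 N, A₂E₂ = 160500000 N, ΣAE = 243000000 N.
σ₂ = P·E₂/ΣAE = 339000·107000/243000000 = 149.2 MPa.

149 MPa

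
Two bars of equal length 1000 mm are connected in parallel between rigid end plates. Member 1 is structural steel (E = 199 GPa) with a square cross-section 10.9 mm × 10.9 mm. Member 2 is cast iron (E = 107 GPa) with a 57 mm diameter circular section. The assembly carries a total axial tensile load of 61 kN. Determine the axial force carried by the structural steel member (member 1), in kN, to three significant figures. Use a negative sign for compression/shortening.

4.86 kN

A_1 = 118.8 mm².
A_2 = 2552 mm².
Equal strain + equilibrium ⇒ each member carries load in proportion to AE: A₁E₁ = 23640000 N, A₂E₂ = 273000000 N, ΣAE = 296700000 N.
F₁ = P·A₁E₁/ΣAE = 61000·23640000/296700000 = 4861 N.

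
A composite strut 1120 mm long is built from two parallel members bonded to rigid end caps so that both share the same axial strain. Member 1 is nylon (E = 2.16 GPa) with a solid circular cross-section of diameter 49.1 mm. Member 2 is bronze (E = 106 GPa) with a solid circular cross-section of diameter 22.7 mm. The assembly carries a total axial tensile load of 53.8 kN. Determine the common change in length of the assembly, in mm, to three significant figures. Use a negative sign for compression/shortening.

A_1 = 1893 mm².
A_2 = 404.7 mm².
Equal strain + equilibrium ⇒ each member carries load in proportion to AE: A₁E₁ = 4090000 N, A₂E₂ = 42900000 N, ΣAE = 46990000 N.
δ = PL/ΣAE = 53800·1120/46990000 = 1.282 mm.

1.28 mm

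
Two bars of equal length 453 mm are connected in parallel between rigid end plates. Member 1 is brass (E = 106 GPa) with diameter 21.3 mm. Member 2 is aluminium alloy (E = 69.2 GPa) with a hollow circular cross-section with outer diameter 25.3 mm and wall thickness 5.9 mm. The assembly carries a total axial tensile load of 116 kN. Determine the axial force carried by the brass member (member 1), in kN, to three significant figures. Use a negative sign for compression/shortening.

69.9 kN

A_1 = 356.3 mm².
A_2 = 359.6 mm².
Equal strain + equilibrium ⇒ each member carries load in proportion to AE: A₁E₁ = 37770000 N, A₂E₂ = 24880000 N, ΣAE = 62650000 N.
F₁ = P·A₁E₁/ΣAE = 116000·37770000/62650000 = 69930 N.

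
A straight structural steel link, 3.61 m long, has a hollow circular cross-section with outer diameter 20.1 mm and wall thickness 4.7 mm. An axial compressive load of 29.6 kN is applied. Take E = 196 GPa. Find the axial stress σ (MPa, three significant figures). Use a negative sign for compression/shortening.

-130 MPa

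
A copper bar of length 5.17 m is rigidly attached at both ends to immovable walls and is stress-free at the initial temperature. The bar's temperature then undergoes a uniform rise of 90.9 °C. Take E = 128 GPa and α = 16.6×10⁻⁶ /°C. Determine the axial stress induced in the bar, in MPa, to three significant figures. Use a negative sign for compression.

Free thermal expansion αLΔT = 16.6e-6 · 5170 · 90.9 = 7.801 mm.
The walls impose strain ε = −(7.801)/5170 = -1.5089e-03; σ = Eε = 128000 · -1.5089e-03 = -193.1 MPa.

-193 MPa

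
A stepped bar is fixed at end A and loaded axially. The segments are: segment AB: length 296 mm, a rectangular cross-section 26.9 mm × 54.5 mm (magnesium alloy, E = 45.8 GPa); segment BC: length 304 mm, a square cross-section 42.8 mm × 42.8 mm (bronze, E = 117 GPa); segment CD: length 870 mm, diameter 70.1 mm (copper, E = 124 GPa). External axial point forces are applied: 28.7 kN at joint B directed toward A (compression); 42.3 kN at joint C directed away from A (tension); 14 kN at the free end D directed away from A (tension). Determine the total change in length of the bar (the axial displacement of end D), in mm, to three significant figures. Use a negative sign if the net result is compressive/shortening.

Internal axial forces (sectioning from the free end, tension +): N_CD = 14 kN, N_BC = 56.3 kN, N_AB = 27.6 kN.
A_AB = 1466 mm².
A_BC = 1832 mm².
A_CD = 3859 mm².
δ_AB = 27600·296/(1466·45800) = 0.1217 mm
δ_BC = 56300·304/(1832·117000) = 0.07986 mm
δ_CD = 14000·870/(3859·124000) = 0.02545 mm
δ = Σδ_i = 0.227 mm.

0.227 mm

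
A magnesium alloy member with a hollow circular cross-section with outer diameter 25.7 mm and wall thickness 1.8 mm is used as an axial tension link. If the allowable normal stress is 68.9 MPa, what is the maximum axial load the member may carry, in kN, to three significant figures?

9.31 kN

A = 135.2 mm².
P_max = σ_allow · A = 68.9 · 135.2 = 9312 N = 9.312 kN.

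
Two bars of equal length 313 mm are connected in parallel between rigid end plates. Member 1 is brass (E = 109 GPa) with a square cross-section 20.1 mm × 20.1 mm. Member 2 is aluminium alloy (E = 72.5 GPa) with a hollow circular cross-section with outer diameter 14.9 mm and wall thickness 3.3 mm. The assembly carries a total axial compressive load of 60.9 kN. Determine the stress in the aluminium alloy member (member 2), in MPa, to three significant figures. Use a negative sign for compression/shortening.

A_1 = 404 mm².
A_2 = 120.3 mm².
Equal strain + equilibrium ⇒ each member carries load in proportion to AE: A₁E₁ = 44040000 N, A₂E₂ = 8719000 N, ΣAE = 52760000 N.
σ₂ = P·E₂/ΣAE = -60900·72500/52760000 = -83.69 MPa.

-83.7 MPa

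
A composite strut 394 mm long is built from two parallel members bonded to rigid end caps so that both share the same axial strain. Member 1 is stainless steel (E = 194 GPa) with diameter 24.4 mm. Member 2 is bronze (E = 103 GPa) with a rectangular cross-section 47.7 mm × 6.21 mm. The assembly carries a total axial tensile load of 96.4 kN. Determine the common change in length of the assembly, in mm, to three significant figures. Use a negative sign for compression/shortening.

A_1 = 467.6 mm².
A_2 = 296.2 mm².
Equal strain + equilibrium ⇒ each member carries load in proportion to AE: A₁E₁ = 90710000 N, A₂E₂ = 30510000 N, ΣAE = 121200000 N.
δ = PL/ΣAE = 96400·394/121200000 = 0.3133 mm.

0.313 mm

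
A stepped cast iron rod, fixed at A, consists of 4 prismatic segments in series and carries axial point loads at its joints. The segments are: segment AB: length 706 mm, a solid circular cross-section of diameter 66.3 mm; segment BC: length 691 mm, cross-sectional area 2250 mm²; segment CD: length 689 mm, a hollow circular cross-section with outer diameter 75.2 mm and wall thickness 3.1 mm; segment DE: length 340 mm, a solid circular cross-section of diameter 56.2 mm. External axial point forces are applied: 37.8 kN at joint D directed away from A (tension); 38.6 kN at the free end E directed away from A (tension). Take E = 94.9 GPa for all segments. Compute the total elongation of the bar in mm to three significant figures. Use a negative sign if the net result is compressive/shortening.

Internal axial forces (sectioning from the free end, tension +): N_DE = 38.6 kN, N_CD = 76.4 kN, N_BC = 76.4 kN, N_AB = 76.4 kN.
A_AB = 3452 mm².
A_CD = 702.2 mm².
A_DE = 2481 mm².
δ_AB = 76400·706/(3452·94900) = 0.1646 mm
δ_BC = 76400·691/(2250·94900) = 0.2472 mm
δ_CD = 76400·689/(702.2·94900) = 0.7899 mm
δ_DE = 38600·340/(2481·94900) = 0.05575 mm
δ = Σδ_i = 1.258 mm.

1.26 mm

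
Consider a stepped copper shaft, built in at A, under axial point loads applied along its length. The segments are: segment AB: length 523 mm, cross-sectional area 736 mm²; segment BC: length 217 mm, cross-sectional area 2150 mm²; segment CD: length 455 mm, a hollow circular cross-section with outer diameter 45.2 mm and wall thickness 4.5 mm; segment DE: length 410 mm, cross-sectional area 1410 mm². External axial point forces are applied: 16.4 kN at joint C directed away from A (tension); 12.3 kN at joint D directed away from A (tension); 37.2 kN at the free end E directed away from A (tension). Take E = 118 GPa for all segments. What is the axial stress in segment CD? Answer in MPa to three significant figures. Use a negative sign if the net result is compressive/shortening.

Internal axial forces (sectioning from the free end, tension +): N_DE = 37.2 kN, N_CD = 49.5 kN, N_BC = 65.9 kN, N_AB = 65.9 kN.
A_CD = 575.4 mm².
σ_CD = N_CD/A_CD = 49500/575.4 = 86.03 MPa.

86.0 MPa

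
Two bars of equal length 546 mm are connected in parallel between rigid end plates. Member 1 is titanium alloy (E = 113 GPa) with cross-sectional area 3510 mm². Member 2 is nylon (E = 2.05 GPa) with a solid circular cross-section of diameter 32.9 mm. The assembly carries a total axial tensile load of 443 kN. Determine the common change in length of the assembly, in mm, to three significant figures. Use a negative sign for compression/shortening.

A_2 = 850.1 mm².
Equal strain + equilibrium ⇒ each member carries load in proportion to AE: A₁E₁ = 396600000 N, A₂E₂ = 1743000 N, ΣAE = 398400000 N.
δ = PL/ΣAE = 443000·546/398400000 = 0.6072 mm.

0.607 mm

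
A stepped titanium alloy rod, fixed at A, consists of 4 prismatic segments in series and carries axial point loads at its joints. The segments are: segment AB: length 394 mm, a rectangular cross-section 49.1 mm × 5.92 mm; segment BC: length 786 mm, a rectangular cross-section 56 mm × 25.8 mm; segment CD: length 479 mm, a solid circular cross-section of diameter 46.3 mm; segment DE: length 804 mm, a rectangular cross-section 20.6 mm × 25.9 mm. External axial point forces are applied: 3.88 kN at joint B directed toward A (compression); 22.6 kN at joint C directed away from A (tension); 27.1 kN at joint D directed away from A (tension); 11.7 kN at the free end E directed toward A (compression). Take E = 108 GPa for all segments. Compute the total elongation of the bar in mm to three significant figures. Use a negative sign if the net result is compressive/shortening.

0.497 mm

Internal axial forces (sectioning from the free end, tension +): N_DE = -11.7 kN, N_CD = 15.4 kN, N_BC = 38 kN, N_AB = 34.12 kN.
A_AB = 290.7 mm².
A_BC = 1445 mm².
A_CD = 1684 mm².
A_DE = 533.5 mm².
δ_AB = 34120·394/(290.7·108000) = 0.4282 mm
δ_BC = 38000·786/(1445·108000) = 0.1914 mm
δ_CD = 15400·479/(1684·108000) = 0.04057 mm
δ_DE = -11700·804/(533.5·108000) = -0.1632 mm
δ = Σδ_i = 0.497 mm.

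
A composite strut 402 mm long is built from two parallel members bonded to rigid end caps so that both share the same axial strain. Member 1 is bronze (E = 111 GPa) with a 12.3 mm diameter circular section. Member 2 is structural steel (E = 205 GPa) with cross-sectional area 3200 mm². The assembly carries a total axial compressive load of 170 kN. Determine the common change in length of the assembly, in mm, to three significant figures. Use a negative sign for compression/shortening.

-0.102 mm

A_1 = 118.8 mm².
Equal strain + equilibrium ⇒ each member carries load in proportion to AE: A₁E₁ = 13190000 N, A₂E₂ = 656000000 N, ΣAE = 669200000 N.
δ = PL/ΣAE = -170000·402/669200000 = -0.1021 mm.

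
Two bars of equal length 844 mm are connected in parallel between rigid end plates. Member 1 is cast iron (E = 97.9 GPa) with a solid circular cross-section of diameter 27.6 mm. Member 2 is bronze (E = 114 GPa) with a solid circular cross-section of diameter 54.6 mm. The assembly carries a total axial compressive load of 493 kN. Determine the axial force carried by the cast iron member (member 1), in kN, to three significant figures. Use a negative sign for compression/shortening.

A_1 = 598.3 mm².
A_2 = 2341 mm².
Equal strain + equilibrium ⇒ each member carries load in proportion to AE: A₁E₁ = 58570000 N, A₂E₂ = 266900000 N, ΣAE = 325500000 N.
F₁ = P·A₁E₁/ΣAE = -493000·58570000/325500000 = -88720 N.

-88.7 kN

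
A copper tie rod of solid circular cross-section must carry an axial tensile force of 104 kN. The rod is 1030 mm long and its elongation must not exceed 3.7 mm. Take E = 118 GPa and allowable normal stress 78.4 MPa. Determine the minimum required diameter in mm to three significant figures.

41.1 mm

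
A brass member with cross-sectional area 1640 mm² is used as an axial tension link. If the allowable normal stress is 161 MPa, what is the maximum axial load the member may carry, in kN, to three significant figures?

264 kN

P_max = σ_allow · A = 161 · 1640 = 264000 N = 264 kN.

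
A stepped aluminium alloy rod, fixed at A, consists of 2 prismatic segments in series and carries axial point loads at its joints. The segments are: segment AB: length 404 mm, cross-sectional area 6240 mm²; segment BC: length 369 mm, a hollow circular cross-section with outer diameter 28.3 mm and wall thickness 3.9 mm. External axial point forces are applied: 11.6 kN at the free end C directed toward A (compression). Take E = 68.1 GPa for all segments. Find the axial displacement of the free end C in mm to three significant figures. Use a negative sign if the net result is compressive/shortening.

-0.221 mm

Internal axial forces (sectioning from the free end, tension +): N_BC = -11.6 kN, N_AB = -11.6 kN.
A_BC = 299 mm².
δ_AB = -11600·404/(6240·68100) = -0.01103 mm
δ_BC = -11600·369/(299·68100) = -0.2102 mm
δ = Σδ_i = -0.2213 mm.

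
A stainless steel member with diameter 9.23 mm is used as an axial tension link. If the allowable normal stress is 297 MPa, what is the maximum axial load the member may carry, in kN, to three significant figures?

A = 66.91 mm².
P_max = σ_allow · A = 297 · 66.91 = 19870 N = 19.87 kN.

19.9 kN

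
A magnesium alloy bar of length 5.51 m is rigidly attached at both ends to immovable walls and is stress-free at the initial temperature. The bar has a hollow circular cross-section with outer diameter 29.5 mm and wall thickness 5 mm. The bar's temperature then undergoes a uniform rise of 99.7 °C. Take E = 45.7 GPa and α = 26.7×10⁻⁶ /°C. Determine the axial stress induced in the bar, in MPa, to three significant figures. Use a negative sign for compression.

-122 MPa

Free thermal expansion αLΔT = 26.7e-6 · 5510 · 99.7 = 14.67 mm.
The walls impose strain ε = −(14.67)/5510 = -2.6620e-03; σ = Eε = 45700 · -2.6620e-03 = -121.7 MPa.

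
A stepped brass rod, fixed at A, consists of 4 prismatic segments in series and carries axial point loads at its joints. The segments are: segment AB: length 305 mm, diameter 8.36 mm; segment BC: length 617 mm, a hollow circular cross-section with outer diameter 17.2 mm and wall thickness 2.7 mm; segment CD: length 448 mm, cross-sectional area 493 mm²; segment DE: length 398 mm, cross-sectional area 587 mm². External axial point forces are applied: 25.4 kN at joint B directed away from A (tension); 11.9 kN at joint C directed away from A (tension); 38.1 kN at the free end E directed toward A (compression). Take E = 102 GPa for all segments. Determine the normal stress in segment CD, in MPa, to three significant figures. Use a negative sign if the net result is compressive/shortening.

Internal axial forces (sectioning from the free end, tension +): N_DE = -38.1 kN, N_CD = -38.1 kN, N_BC = -26.2 kN, N_AB = -0.8 kN.
σ_CD = N_CD/A_CD = -38100/493 = -77.28 MPa.

-77.3 MPa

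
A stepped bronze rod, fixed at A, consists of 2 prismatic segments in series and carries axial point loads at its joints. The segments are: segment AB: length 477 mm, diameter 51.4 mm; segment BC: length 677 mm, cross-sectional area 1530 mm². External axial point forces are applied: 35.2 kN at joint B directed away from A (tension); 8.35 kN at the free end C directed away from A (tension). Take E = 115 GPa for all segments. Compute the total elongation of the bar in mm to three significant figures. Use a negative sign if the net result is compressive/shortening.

0.119 mm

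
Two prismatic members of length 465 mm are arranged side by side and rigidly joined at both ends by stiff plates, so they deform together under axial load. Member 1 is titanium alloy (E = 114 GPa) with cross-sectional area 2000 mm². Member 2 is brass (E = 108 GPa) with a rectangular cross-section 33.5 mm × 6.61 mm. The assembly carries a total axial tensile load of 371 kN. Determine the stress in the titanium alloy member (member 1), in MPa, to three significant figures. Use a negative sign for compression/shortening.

168 MPa

A_2 = 221.4 mm².
Equal strain + equilibrium ⇒ each member carries load in proportion to AE: A₁E₁ = 228000000 N, A₂E₂ = 23910000 N, ΣAE = 251900000 N.
σ₁ = P·E₁/ΣAE = 371000·114000/251900000 = 167.9 MPa.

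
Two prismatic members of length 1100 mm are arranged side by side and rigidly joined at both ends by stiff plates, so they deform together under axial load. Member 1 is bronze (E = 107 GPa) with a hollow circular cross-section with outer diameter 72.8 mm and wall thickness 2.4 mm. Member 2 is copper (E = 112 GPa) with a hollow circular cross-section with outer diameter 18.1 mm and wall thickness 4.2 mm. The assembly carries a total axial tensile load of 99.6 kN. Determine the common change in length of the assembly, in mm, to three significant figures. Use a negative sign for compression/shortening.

A_1 = 530.8 mm².
A_2 = 183.4 mm².
Equal strain + equilibrium ⇒ each member carries load in proportion to AE: A₁E₁ = 56800000 N, A₂E₂ = 20540000 N, ΣAE = 77340000 N.
δ = PL/ΣAE = 99600·1100/77340000 = 1.417 mm.

1.42 mm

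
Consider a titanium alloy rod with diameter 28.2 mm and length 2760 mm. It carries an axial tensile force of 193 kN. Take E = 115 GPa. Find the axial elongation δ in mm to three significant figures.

7.42 mm

A = 624.6 mm².
δ_mech = NL/(AE) = 193000·2760/(624.6·115000) = 7.416 mm.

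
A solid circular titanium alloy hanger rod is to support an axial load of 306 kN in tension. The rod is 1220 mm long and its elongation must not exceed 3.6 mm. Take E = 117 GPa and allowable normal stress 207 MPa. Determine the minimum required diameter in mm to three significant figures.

Required area A ≥ P/σ_allow = 306000/207 = 1478 mm².
For a solid circular section, d ≥ √(4A/π) = 43.38 mm.
Elongation limit: A ≥ PL/(Eδ_allow) = 306000·1220/(117000·3.6) = 886.3 mm² ⇒ d ≥ 33.59 mm.
The stress limit governs.

43.4 mm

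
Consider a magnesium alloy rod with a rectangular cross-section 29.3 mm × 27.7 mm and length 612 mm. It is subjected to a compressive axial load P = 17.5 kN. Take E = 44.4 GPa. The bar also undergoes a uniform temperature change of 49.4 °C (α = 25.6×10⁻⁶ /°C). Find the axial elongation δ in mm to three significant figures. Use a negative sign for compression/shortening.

A = 811.6 mm².
δ_mech = NL/(AE) = -17500·612/(811.6·44400) = -0.2972 mm.
δ_thermal = αLΔT = 25.6e-6·612·49.4 = 0.774 mm.
δ = δ_mech + δ_thermal = 0.4768 mm.

0.477 mm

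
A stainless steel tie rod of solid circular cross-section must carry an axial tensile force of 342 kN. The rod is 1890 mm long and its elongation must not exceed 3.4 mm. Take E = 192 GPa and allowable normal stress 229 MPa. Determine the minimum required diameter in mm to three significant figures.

43.6 mm

Required area A ≥ P/σ_allow = 342000/229 = 1493 mm².
For a solid circular section, d ≥ √(4A/π) = 43.61 mm.
Elongation limit: A ≥ PL/(Eδ_allow) = 342000·1890/(192000·3.4) = 990.2 mm² ⇒ d ≥ 35.51 mm.
The stress limit governs.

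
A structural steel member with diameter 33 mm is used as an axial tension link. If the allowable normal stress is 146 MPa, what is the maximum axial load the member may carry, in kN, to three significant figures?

A = 855.3 mm².
P_max = σ_allow · A = 146 · 855.3 = 124900 N = 124.9 kN.

125 kN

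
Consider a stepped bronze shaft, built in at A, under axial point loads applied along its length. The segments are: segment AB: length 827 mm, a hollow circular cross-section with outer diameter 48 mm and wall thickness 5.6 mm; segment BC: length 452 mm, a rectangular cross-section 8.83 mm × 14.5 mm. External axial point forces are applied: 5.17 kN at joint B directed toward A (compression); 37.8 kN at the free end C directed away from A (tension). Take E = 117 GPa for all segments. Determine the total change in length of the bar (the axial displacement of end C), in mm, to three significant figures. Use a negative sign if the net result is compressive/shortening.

1.45 mm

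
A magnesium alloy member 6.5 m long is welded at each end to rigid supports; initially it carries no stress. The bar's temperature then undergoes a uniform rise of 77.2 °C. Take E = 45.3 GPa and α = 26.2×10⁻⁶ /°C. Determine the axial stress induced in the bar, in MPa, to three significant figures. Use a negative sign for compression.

Free thermal expansion αLΔT = 26.2e-6 · 6500 · 77.2 = 13.15 mm.
The walls impose strain ε = −(13.15)/6500 = -2.0226e-03; σ = Eε = 45300 · -2.0226e-03 = -91.63 MPa.

-91.6 MPa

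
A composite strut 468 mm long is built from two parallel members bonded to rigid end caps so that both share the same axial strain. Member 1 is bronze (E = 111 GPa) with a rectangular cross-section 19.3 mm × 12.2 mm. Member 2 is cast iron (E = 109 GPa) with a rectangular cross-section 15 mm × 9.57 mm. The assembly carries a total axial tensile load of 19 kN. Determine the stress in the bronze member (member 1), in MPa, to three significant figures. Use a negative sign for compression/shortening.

A_1 = 235.5 mm².
A_2 = 143.6 mm².
Equal strain + equilibrium ⇒ each member carries load in proportion to AE: A₁E₁ = 26140000 N, A₂E₂ = 15650000 N, ΣAE = 41780000 N.
σ₁ = P·E₁/ΣAE = 19000·111000/41780000 = 50.48 MPa.

50.5 MPa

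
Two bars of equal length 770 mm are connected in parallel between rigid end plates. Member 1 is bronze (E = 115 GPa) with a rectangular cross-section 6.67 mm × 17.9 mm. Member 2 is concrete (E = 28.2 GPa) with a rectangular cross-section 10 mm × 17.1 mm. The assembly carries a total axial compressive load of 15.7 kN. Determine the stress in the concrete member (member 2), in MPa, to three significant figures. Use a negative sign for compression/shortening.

-23.9 MPa

A_1 = 119.4 mm².
A_2 = 171 mm².
Equal strain + equilibrium ⇒ each member carries load in proportion to AE: A₁E₁ = 13730000 N, A₂E₂ = 4822000 N, ΣAE = 18550000 N.
σ₂ = P·E₂/ΣAE = -15700·28200/18550000 = -23.86 MPa.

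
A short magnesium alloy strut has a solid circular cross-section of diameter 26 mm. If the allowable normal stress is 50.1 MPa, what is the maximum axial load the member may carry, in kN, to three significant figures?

A = 530.9 mm².
P_max = σ_allow · A = 50.1 · 530.9 = 26600 N = 26.6 kN.

26.6 kN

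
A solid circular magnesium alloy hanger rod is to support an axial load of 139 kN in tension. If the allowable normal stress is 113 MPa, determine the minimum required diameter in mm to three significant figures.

Required area A ≥ P/σ_allow = 139000/113 = 1230 mm².
For a solid circular section, d ≥ √(4A/π) = 39.58 mm.

39.6 mm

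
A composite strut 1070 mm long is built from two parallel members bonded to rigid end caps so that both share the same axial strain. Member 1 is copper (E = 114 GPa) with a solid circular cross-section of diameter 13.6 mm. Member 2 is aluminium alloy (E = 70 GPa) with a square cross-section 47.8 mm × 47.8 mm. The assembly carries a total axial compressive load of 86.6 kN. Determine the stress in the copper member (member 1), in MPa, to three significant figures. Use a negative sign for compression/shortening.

A_1 = 145.3 mm².
A_2 = 2285 mm².
Equal strain + equilibrium ⇒ each member carries load in proportion to AE: A₁E₁ = 16560000 N, A₂E₂ = 159900000 N, ΣAE = 176500000 N.
σ₁ = P·E₁/ΣAE = -86600·114000/176500000 = -55.93 MPa.

-55.9 MPa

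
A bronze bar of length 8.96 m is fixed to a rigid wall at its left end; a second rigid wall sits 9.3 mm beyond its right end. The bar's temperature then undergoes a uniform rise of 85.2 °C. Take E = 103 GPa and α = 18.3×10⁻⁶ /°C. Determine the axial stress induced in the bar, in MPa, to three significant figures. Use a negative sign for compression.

-53.7 MPa

Free thermal expansion αLΔT = 18.3e-6 · 8960 · 85.2 = 13.97 mm.
The walls engage after the gap closes; constrained expansion = 13.97 − 9.3 = 4.67 mm.
The walls impose strain ε = −(4.67)/8960 = -5.2121e-04; σ = Eε = 103000 · -5.2121e-04 = -53.68 MPa.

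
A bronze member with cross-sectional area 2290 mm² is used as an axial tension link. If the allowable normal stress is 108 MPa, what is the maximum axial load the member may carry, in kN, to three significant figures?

P_max = σ_allow · A = 108 · 2290 = 247300 N = 247.3 kN.

247 kN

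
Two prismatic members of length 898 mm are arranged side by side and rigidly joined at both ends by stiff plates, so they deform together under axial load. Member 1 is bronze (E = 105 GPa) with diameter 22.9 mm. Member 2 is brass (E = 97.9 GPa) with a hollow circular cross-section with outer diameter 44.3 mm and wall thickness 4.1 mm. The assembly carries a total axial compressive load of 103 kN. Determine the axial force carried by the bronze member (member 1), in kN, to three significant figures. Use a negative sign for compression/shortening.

-47.4 kN

A_1 = 411.9 mm².
A_2 = 517.8 mm².
Equal strain + equilibrium ⇒ each member carries load in proportion to AE: A₁E₁ = 43250000 N, A₂E₂ = 50690000 N, ΣAE = 93940000 N.
F₁ = P·A₁E₁/ΣAE = -103000·43250000/93940000 = -47420 N.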